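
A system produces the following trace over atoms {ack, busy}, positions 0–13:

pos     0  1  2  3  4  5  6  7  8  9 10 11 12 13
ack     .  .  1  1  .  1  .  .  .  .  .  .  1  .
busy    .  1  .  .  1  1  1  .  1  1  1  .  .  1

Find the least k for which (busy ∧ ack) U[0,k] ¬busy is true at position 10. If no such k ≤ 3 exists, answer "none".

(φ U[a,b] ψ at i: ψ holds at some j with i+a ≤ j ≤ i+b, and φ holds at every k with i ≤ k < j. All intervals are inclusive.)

Need earliest j ≥ 10 with ¬busy, and (busy ∧ ack) at every k in [10,j-1].
  j=10: rhs fails.
  j=11: rhs holds but lhs fails at k=10.
  j=12: rhs holds but lhs fails at k=10.
  j=13: rhs fails.
No witness within the range → none.

none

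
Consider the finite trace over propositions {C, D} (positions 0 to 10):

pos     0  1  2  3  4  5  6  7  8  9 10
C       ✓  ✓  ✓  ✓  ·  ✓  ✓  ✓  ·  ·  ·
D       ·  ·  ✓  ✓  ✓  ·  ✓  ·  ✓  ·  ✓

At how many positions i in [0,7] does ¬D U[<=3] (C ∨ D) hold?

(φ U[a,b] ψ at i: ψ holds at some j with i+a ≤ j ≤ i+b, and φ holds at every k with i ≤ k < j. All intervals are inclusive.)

Evaluate at each i in [0,7]:
  i=0: ✓ (rhs at j=0)
  i=1: ✓ (rhs at j=1)
  i=2: ✓ (rhs at j=2)
  i=3: ✓ (rhs at j=3)
  i=4: ✓ (rhs at j=4)
  i=5: ✓ (rhs at j=5)
  i=6: ✓ (rhs at j=6)
  i=7: ✓ (rhs at j=7)
Positions where it holds: {0, 1, 2, 3, 4, 5, 6, 7} → 8.

8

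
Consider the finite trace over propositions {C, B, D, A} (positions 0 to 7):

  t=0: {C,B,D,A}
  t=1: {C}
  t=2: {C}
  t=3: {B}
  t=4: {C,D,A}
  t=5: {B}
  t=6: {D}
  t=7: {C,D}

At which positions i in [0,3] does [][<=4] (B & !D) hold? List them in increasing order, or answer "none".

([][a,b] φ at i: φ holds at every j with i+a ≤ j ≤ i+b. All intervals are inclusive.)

none

Evaluate at each i in [0,3]:
  i=0: ✗ (fails at j=0)
  i=1: ✗ (fails at j=1)
  i=2: ✗ (fails at j=2)
  i=3: ✗ (fails at j=4)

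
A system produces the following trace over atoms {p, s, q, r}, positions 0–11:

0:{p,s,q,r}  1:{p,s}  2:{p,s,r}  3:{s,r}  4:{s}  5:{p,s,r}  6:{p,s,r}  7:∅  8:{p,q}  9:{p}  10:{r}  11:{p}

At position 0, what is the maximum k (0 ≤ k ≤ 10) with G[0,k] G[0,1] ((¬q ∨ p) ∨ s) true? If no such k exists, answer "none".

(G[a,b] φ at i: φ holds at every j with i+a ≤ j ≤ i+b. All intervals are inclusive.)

10

G[0,1] ((¬q ∨ p) ∨ s) must hold from j=0 onward; find where it first fails.
  j=0: holds
  j=1: holds
  j=2: holds
  j=3: holds
  j=4: holds
  j=5: holds
  j=6: holds
  j=7: holds
  j=8: holds
  j=9: holds
  j=10: holds
Holds through j=10; largest k = 10.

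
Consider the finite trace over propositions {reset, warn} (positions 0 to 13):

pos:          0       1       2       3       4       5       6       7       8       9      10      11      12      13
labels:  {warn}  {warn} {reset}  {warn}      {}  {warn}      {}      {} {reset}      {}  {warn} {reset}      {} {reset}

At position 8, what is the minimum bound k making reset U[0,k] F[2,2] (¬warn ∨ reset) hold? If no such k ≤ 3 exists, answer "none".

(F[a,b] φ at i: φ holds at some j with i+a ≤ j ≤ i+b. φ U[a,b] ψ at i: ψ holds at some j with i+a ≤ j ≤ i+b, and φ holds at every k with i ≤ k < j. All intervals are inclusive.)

1

Need earliest j ≥ 8 with F[2,2] (¬warn ∨ reset), and reset at every k in [8,j-1].
  j=8: rhs fails.
  j=9: rhs holds; lhs holds on [8,8]. k = 1.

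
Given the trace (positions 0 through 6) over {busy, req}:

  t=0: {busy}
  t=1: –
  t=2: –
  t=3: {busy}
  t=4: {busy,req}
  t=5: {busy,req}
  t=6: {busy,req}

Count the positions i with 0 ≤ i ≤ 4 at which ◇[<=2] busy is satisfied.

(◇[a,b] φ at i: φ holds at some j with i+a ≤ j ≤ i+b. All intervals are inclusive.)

Evaluate at each i in [0,4]:
  i=0: ✓ (witness j=0)
  i=1: ✓ (witness j=3)
  i=2: ✓ (witness j=3)
  i=3: ✓ (witness j=3)
  i=4: ✓ (witness j=4)
Positions where it holds: {0, 1, 2, 3, 4} → 5.

5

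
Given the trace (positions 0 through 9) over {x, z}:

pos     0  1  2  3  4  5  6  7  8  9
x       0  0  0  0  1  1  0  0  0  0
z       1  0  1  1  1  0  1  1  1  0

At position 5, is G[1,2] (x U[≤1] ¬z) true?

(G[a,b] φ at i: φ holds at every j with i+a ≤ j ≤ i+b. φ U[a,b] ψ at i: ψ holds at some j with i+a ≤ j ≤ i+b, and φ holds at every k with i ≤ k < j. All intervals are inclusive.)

Does not hold

Check (x U[≤1] ¬z) at every j in [6,7]:
  j=6: fails
  j=7: fails
Fails at j=6 → formula fails.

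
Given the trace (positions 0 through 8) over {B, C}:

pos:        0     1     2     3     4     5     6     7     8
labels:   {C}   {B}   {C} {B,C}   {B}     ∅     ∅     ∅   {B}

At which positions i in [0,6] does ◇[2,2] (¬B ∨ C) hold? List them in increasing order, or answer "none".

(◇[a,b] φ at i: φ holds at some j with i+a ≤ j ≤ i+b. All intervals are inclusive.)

0, 1, 3, 4, 5

Evaluate at each i in [0,6]:
  i=0: ✓ (witness j=2)
  i=1: ✓ (witness j=3)
  i=2: ✗ (none in [4,4])
  i=3: ✓ (witness j=5)
  i=4: ✓ (witness j=6)
  i=5: ✓ (witness j=7)
  i=6: ✗ (none in [8,8])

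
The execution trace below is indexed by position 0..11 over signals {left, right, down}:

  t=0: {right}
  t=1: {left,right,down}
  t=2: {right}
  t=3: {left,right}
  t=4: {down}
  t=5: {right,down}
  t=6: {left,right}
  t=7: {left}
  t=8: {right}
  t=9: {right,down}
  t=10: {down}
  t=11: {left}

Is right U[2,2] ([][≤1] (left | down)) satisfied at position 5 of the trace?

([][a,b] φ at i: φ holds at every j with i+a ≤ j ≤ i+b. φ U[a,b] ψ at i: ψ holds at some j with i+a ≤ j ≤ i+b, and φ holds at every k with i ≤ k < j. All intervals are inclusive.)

Need some j in [7,7] with [][≤1] (left | down), and right at every k in [5,j-1].
  j=7: [][≤1] (left | down) — fails at 8.
No j in the window works → until fails.

False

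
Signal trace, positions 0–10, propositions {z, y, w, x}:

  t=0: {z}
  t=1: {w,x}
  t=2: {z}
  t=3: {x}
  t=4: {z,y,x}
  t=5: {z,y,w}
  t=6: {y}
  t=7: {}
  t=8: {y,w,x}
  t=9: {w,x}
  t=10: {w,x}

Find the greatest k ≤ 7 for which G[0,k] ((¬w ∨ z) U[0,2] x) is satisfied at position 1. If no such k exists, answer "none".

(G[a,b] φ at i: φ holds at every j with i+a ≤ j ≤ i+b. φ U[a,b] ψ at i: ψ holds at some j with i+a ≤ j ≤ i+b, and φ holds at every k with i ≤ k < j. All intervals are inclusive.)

((¬w ∨ z) U[0,2] x) must hold from j=1 onward; find where it first fails.
  j=1: holds
  j=2: holds
  j=3: holds
  j=4: holds
  j=5: fails
Holds on [1,4], so largest k = 3.

3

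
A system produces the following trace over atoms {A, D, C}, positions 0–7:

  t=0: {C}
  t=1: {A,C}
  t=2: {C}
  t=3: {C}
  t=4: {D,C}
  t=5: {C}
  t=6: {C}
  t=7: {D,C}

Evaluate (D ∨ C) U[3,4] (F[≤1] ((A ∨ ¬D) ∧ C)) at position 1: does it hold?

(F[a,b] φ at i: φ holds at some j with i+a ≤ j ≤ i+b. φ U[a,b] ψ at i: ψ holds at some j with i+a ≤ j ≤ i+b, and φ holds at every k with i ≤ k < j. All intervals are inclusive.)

Need some j in [4,5] with F[≤1] ((A ∨ ¬D) ∧ C), and (D ∨ C) at every k in [1,j-1].
  j=4: F[≤1] ((A ∨ ¬D) ∧ C) holds; (D ∨ C) holds at every k in [1,3] → satisfied.

True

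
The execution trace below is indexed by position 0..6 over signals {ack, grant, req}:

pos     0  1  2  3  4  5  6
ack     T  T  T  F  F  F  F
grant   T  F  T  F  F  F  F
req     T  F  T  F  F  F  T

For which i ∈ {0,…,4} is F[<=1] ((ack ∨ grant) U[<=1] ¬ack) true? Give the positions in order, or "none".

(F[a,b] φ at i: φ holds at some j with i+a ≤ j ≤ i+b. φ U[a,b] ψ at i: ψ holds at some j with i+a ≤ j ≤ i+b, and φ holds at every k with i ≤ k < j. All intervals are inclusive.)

Evaluate at each i in [0,4]:
  i=0: ✗ (none in [0,1])
  i=1: ✓ (witness j=2)
  i=2: ✓ (witness j=2)
  i=3: ✓ (witness j=3)
  i=4: ✓ (witness j=4)

1, 2, 3, 4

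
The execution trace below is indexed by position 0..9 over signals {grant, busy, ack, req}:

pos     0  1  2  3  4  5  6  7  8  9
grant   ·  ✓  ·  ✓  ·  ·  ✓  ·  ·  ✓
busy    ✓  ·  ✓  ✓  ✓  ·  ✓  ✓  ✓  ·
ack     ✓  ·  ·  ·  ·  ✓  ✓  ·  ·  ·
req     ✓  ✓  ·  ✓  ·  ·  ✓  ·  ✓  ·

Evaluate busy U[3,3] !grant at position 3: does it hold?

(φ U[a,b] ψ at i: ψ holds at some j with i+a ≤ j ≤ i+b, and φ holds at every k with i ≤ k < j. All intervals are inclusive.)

Need some j in [6,6] with !grant, and busy at every k in [3,j-1].
  j=6: !grant false.
No j in the window works → until fails.

False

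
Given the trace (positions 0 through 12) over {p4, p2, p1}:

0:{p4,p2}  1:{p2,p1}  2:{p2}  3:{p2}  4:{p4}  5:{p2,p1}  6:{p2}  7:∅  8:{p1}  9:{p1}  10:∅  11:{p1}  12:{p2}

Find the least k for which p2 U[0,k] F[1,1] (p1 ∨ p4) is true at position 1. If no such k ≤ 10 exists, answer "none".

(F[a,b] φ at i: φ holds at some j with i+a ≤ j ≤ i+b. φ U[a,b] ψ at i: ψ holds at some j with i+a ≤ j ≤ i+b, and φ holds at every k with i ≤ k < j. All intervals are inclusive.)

Need earliest j ≥ 1 with F[1,1] (p1 ∨ p4), and p2 at every k in [1,j-1].
  j=1: rhs fails.
  j=2: rhs fails.
  j=3: rhs holds; lhs holds on [1,2]. k = 2.

2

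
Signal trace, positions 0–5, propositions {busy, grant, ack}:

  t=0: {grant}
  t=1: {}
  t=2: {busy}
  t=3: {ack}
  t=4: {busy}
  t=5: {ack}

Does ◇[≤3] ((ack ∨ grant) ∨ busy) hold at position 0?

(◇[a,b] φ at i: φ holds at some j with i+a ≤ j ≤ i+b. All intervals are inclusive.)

Check ((ack ∨ grant) ∨ busy) at each j in [0,3]:
  j=0: true
  j=1: false
  j=2: true
  j=3: true
Found at j=0 → formula holds.

Holds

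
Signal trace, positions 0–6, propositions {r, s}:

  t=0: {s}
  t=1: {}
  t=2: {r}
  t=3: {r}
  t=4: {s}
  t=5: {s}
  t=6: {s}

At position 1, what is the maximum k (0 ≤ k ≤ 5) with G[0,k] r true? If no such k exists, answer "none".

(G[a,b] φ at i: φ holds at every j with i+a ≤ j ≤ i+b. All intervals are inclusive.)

r must hold from j=1 onward; find where it first fails.
  j=1: fails → no k works.

none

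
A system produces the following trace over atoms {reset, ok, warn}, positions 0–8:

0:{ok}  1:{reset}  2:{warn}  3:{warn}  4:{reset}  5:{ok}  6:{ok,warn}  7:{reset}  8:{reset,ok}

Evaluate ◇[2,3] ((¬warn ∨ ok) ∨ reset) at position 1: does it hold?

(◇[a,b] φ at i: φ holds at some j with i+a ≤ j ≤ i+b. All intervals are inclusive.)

Check ((¬warn ∨ ok) ∨ reset) at each j in [3,4]:
  j=3: false
  j=4: true
Found at j=4 → formula holds.

Yes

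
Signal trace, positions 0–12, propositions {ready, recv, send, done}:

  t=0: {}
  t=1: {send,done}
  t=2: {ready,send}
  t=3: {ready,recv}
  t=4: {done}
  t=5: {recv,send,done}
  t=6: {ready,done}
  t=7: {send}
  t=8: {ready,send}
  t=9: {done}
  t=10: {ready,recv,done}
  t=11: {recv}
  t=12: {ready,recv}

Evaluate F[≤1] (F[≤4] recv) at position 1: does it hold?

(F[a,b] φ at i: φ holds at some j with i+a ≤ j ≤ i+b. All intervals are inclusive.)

Check F[≤4] recv at each j in [1,2]:
  j=1: holds (witness at 3)
  j=2: holds (witness at 3)
Found at j=1 → formula holds.

True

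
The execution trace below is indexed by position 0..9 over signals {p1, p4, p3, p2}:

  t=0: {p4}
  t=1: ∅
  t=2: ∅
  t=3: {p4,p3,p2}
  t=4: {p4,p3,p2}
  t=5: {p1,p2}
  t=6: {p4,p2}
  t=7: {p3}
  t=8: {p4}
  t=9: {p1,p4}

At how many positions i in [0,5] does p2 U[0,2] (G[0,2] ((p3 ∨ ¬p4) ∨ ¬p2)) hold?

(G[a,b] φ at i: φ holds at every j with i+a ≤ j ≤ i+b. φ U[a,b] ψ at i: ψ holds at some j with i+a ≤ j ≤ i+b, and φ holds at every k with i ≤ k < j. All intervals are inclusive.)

Evaluate at each i in [0,5]:
  i=0: ✓ (rhs at j=0)
  i=1: ✓ (rhs at j=1)
  i=2: ✓ (rhs at j=2)
  i=3: ✓ (rhs at j=3)
  i=4: ✗ (no rhs in [4,6])
  i=5: ✓ (rhs at j=7; lhs holds on [5,6])
Positions where it holds: {0, 1, 2, 3, 5} → 5.

5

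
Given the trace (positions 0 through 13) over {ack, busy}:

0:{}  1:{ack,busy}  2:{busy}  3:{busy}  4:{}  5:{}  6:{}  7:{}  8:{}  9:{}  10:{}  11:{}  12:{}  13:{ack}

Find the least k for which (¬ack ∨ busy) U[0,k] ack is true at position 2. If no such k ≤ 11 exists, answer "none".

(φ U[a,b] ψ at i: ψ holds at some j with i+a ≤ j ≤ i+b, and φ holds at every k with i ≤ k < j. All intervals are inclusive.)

11

Need earliest j ≥ 2 with ack, and (¬ack ∨ busy) at every k in [2,j-1].
  j=2: rhs fails.
  j=3: rhs fails.
  j=4: rhs fails.
  j=5: rhs fails.
  j=6: rhs fails.
  j=7: rhs fails.
  j=8: rhs fails.
  j=9: rhs fails.
  j=10: rhs fails.
  j=11: rhs fails.
  j=12: rhs fails.
  j=13: rhs holds; lhs holds on [2,12]. k = 11.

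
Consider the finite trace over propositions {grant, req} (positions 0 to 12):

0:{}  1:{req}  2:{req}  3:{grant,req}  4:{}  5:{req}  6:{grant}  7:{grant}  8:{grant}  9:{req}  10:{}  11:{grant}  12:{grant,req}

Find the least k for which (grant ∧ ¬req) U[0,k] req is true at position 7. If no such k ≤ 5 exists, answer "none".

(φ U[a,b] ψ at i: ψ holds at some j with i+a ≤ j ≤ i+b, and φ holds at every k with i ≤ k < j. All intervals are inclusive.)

Need earliest j ≥ 7 with req, and (grant ∧ ¬req) at every k in [7,j-1].
  j=7: rhs fails.
  j=8: rhs fails.
  j=9: rhs holds; lhs holds on [7,8]. k = 2.

2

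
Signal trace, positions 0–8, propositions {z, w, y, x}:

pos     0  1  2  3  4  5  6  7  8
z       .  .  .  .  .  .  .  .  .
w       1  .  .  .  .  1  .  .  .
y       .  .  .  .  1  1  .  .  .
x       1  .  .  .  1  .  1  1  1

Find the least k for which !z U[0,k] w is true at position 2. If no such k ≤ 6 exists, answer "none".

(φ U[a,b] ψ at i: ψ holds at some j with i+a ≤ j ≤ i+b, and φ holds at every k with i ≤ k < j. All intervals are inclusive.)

3

Need earliest j ≥ 2 with w, and !z at every k in [2,j-1].
  j=2: rhs fails.
  j=3: rhs fails.
  j=4: rhs fails.
  j=5: rhs holds; lhs holds on [2,4]. k = 3.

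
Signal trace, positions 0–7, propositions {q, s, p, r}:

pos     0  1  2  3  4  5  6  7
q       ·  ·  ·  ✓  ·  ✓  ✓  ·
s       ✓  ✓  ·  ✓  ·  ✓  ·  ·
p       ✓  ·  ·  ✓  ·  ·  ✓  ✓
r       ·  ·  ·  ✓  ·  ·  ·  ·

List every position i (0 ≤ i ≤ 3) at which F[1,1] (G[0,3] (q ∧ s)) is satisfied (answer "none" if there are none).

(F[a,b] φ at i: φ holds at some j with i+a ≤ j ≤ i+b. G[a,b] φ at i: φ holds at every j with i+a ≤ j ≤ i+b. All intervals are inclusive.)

Evaluate at each i in [0,3]:
  i=0: ✗ (none in [1,1])
  i=1: ✗ (none in [2,2])
  i=2: ✗ (none in [3,3])
  i=3: ✗ (none in [4,4])

none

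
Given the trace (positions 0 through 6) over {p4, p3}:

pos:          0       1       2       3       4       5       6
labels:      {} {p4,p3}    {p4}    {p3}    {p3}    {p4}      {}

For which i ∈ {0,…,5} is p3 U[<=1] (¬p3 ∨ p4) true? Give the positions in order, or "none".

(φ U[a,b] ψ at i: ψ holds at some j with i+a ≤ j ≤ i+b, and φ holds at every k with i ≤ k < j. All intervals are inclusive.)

Evaluate at each i in [0,5]:
  i=0: ✓ (rhs at j=0)
  i=1: ✓ (rhs at j=1)
  i=2: ✓ (rhs at j=2)
  i=3: ✗ (no rhs in [3,4])
  i=4: ✓ (rhs at j=5; lhs holds on [4,4])
  i=5: ✓ (rhs at j=5)

0, 1, 2, 4, 5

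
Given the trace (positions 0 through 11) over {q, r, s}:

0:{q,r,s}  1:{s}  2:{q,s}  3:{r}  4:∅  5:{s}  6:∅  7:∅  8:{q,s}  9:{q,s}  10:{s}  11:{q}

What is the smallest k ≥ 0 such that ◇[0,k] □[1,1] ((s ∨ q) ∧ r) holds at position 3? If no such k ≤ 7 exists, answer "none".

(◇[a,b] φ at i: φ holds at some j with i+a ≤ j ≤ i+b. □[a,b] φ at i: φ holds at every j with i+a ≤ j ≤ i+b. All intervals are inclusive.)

none

Scan j = 3,4,… for □[1,1] ((s ∨ q) ∧ r):
  j=3: fails
  j=4: fails
  j=5: fails
  j=6: fails
  j=7: fails
  j=8: fails
  j=9: fails
  j=10: fails
No j in [3,10] satisfies it → none.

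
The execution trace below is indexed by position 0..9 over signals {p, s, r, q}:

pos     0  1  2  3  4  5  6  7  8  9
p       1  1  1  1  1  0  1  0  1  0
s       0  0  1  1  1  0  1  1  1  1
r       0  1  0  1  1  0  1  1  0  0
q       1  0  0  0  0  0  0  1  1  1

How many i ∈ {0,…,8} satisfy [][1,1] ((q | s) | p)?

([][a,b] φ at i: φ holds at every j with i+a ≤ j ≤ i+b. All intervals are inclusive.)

8

Evaluate at each i in [0,8]:
  i=0: ✓ (all of [1,1])
  i=1: ✓ (all of [2,2])
  i=2: ✓ (all of [3,3])
  i=3: ✓ (all of [4,4])
  i=4: ✗ (fails at j=5)
  i=5: ✓ (all of [6,6])
  i=6: ✓ (all of [7,7])
  i=7: ✓ (all of [8,8])
  i=8: ✓ (all of [9,9])
Positions where it holds: {0, 1, 2, 3, 5, 6, 7, 8} → 8.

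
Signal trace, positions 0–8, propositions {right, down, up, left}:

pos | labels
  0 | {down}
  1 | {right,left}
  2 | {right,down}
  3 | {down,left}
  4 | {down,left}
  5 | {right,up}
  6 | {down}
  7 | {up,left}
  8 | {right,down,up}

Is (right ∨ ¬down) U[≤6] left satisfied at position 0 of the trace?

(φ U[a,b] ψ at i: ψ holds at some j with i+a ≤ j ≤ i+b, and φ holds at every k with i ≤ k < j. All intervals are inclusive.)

Need some j in [0,6] with left, and (right ∨ ¬down) at every k in [0,j-1].
  j=0: left false.
  j=1: left holds, but (right ∨ ¬down) fails at k=0 → not this j.
  j=2: left false.
  j=3: left holds, but (right ∨ ¬down) fails at k=0 → not this j.
  j=4: left holds, but (right ∨ ¬down) fails at k=0 → not this j.
  j=5: left false.
  j=6: left false.
No j in the window works → until fails.

Does not hold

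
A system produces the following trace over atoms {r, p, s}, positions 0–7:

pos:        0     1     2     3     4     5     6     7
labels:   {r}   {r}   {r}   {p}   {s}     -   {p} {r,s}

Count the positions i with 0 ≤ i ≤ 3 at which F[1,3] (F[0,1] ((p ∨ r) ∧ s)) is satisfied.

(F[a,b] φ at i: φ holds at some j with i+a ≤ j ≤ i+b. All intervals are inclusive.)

1

Evaluate at each i in [0,3]:
  i=0: ✗ (none in [1,3])
  i=1: ✗ (none in [2,4])
  i=2: ✗ (none in [3,5])
  i=3: ✓ (witness j=6)
Positions where it holds: {3} → 1.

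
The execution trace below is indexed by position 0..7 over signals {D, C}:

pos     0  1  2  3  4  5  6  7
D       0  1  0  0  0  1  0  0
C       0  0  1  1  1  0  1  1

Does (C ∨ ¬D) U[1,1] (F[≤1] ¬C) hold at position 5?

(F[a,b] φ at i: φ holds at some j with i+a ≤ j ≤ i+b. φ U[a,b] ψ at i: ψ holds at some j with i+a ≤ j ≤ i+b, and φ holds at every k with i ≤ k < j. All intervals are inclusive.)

Need some j in [6,6] with F[≤1] ¬C, and (C ∨ ¬D) at every k in [5,j-1].
  j=6: F[≤1] ¬C — fails (none in [6,7]).
No j in the window works → until fails.

No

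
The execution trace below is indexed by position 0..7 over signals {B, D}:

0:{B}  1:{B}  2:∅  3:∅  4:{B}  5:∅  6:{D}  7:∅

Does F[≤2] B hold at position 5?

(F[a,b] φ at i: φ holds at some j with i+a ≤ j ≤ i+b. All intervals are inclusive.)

No

Check B at each j in [5,7]:
  j=5: false
  j=6: false
  j=7: false
No position in the window satisfies it → formula fails.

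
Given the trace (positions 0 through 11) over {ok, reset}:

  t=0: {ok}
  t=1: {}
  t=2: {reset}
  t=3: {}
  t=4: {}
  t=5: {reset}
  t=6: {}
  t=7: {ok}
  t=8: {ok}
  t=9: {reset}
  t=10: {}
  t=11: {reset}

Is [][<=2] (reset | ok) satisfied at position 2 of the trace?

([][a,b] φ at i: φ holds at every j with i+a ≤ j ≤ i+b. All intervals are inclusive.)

Check (reset | ok) at every j in [2,4]:
  j=2: true
  j=3: false
  j=4: false
Fails at j=3 → formula fails.

Does not hold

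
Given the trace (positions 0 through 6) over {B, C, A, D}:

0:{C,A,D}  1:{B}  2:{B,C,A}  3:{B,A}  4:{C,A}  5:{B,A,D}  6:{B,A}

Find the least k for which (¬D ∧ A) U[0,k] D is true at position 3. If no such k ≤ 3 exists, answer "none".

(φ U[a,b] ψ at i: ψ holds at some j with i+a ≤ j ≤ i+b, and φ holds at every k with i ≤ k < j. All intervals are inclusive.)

Need earliest j ≥ 3 with D, and (¬D ∧ A) at every k in [3,j-1].
  j=3: rhs fails.
  j=4: rhs fails.
  j=5: rhs holds; lhs holds on [3,4]. k = 2.

2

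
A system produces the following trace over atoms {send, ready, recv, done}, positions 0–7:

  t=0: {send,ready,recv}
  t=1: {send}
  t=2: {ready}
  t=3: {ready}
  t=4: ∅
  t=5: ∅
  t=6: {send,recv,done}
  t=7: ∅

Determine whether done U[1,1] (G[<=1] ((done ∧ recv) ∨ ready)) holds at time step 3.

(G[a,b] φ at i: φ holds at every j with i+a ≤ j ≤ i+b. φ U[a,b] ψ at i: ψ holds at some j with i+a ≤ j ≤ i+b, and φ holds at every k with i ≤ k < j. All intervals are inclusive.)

No

Need some j in [4,4] with G[<=1] ((done ∧ recv) ∨ ready), and done at every k in [3,j-1].
  j=4: G[<=1] ((done ∧ recv) ∨ ready) — fails at 4.
No j in the window works → until fails.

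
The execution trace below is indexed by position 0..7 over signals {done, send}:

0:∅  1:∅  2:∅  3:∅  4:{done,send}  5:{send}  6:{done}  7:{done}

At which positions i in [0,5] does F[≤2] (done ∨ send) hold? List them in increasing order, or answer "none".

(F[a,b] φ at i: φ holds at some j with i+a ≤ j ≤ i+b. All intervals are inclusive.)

2, 3, 4, 5

Evaluate at each i in [0,5]:
  i=0: ✗ (none in [0,2])
  i=1: ✗ (none in [1,3])
  i=2: ✓ (witness j=4)
  i=3: ✓ (witness j=4)
  i=4: ✓ (witness j=4)
  i=5: ✓ (witness j=5)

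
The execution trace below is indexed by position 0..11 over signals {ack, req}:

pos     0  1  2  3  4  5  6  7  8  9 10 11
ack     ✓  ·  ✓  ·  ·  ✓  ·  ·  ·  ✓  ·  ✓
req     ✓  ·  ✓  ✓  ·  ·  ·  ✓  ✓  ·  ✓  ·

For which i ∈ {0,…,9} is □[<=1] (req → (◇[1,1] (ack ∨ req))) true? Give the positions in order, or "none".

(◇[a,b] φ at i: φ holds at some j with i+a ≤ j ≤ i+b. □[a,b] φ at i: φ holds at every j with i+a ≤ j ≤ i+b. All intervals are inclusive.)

1, 4, 5, 6, 7, 8, 9

Evaluate at each i in [0,9]:
  i=0: ✗ (fails at j=0)
  i=1: ✓ (all of [1,2])
  i=2: ✗ (fails at j=3)
  i=3: ✗ (fails at j=3)
  i=4: ✓ (all of [4,5])
  i=5: ✓ (all of [5,6])
  i=6: ✓ (all of [6,7])
  i=7: ✓ (all of [7,8])
  i=8: ✓ (all of [8,9])
  i=9: ✓ (all of [9,10])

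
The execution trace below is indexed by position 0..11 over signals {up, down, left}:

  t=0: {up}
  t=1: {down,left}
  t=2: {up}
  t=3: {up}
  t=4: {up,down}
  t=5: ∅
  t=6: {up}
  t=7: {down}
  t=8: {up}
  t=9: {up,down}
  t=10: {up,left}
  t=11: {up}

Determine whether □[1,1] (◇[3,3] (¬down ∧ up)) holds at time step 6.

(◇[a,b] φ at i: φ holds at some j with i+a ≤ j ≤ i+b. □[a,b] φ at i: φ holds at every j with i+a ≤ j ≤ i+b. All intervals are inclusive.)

Check ◇[3,3] (¬down ∧ up) at every j in [7,7]:
  j=7: holds (witness at 10)
All positions satisfy it → formula holds.

Holds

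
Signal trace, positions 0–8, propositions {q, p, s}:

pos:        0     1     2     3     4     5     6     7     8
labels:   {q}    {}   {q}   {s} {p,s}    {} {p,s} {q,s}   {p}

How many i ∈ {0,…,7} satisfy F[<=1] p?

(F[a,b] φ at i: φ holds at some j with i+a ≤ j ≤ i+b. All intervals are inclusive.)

5

Evaluate at each i in [0,7]:
  i=0: ✗ (none in [0,1])
  i=1: ✗ (none in [1,2])
  i=2: ✗ (none in [2,3])
  i=3: ✓ (witness j=4)
  i=4: ✓ (witness j=4)
  i=5: ✓ (witness j=6)
  i=6: ✓ (witness j=6)
  i=7: ✓ (witness j=8)
Positions where it holds: {3, 4, 5, 6, 7} → 5.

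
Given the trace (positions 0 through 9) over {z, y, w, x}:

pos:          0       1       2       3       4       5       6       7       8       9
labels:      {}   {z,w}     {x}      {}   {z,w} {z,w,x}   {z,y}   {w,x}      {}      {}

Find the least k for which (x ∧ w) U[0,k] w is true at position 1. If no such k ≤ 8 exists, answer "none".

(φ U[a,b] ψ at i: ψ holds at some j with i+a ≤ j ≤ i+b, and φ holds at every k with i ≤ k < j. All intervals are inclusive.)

0

Need earliest j ≥ 1 with w, and (x ∧ w) at every k in [1,j-1].
  j=1: rhs holds (empty prefix). k = 0.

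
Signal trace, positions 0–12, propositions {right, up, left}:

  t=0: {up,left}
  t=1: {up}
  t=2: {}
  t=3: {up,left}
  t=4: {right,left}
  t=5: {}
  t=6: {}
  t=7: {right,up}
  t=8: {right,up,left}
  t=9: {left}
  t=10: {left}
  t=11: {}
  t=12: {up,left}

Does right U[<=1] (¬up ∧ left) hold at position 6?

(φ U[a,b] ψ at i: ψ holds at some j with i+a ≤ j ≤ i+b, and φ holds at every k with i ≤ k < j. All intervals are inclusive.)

Need some j in [6,7] with (¬up ∧ left), and right at every k in [6,j-1].
  j=6: (¬up ∧ left) false.
  j=7: (¬up ∧ left) false.
No j in the window works → until fails.

Does not hold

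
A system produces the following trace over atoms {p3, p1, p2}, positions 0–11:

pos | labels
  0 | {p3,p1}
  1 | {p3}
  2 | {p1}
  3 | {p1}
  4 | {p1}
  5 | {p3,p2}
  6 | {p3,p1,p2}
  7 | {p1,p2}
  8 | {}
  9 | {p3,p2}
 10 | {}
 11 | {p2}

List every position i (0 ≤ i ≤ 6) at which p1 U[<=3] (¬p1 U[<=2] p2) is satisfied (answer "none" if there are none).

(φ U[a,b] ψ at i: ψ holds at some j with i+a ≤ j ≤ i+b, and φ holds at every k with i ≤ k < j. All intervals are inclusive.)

Evaluate at each i in [0,6]:
  i=0: ✗ (no rhs in [0,3])
  i=1: ✗ (no rhs in [1,4])
  i=2: ✓ (rhs at j=5; lhs holds on [2,4])
  i=3: ✓ (rhs at j=5; lhs holds on [3,4])
  i=4: ✓ (rhs at j=5; lhs holds on [4,4])
  i=5: ✓ (rhs at j=5)
  i=6: ✓ (rhs at j=6)

2, 3, 4, 5, 6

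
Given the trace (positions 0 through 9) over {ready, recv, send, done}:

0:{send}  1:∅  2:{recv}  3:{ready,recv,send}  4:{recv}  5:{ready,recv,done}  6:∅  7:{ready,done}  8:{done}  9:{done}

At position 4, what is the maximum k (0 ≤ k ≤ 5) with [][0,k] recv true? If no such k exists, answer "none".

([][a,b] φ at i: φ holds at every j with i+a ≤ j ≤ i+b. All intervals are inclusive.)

recv must hold from j=4 onward; find where it first fails.
  j=4: holds
  j=5: holds
  j=6: fails
Holds on [4,5], so largest k = 1.

1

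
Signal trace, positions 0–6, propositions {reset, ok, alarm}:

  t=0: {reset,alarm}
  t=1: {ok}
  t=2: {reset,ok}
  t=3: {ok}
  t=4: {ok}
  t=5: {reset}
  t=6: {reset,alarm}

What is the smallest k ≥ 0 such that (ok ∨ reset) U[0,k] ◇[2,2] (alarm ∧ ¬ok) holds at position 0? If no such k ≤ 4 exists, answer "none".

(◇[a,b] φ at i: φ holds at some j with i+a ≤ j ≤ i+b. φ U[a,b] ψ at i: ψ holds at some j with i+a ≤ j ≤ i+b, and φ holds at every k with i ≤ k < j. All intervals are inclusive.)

4

Need earliest j ≥ 0 with ◇[2,2] (alarm ∧ ¬ok), and (ok ∨ reset) at every k in [0,j-1].
  j=0: rhs fails.
  j=1: rhs fails.
  j=2: rhs fails.
  j=3: rhs fails.
  j=4: rhs holds; lhs holds on [0,3]. k = 4.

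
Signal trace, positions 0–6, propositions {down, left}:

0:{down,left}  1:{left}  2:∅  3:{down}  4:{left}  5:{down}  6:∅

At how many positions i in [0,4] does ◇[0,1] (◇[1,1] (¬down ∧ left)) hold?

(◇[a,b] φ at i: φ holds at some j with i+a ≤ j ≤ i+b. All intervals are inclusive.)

Evaluate at each i in [0,4]:
  i=0: ✓ (witness j=0)
  i=1: ✗ (none in [1,2])
  i=2: ✓ (witness j=3)
  i=3: ✓ (witness j=3)
  i=4: ✗ (none in [4,5])
Positions where it holds: {0, 2, 3} → 3.

3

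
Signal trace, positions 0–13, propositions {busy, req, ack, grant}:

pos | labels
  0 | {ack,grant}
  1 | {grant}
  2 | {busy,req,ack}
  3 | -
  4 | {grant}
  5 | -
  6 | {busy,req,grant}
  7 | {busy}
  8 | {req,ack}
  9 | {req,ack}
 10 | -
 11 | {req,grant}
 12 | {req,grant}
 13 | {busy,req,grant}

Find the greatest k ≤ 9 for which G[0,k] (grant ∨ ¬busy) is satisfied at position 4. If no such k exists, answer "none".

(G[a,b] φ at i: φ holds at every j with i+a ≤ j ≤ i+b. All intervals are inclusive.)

(grant ∨ ¬busy) must hold from j=4 onward; find where it first fails.
  j=4: holds
  j=5: holds
  j=6: holds
  j=7: fails
Holds on [4,6], so largest k = 2.

2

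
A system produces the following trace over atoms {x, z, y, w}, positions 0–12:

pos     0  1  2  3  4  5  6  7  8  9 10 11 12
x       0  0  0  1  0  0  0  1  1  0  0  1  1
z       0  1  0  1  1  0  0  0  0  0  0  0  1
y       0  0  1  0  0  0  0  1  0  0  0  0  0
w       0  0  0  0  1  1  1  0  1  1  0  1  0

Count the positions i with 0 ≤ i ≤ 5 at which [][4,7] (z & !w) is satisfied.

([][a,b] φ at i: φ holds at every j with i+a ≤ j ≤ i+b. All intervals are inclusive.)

0

Evaluate at each i in [0,5]:
  i=0: ✗ (fails at j=4)
  i=1: ✗ (fails at j=5)
  i=2: ✗ (fails at j=6)
  i=3: ✗ (fails at j=7)
  i=4: ✗ (fails at j=8)
  i=5: ✗ (fails at j=9)
Positions where it holds: {} → 0.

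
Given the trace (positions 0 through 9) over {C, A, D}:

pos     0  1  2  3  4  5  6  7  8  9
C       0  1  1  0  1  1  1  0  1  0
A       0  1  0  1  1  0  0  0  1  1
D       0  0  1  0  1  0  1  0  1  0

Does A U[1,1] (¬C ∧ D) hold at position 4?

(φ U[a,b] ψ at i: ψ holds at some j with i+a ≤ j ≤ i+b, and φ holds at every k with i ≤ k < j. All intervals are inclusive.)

Does not hold

Need some j in [5,5] with (¬C ∧ D), and A at every k in [4,j-1].
  j=5: (¬C ∧ D) false.
No j in the window works → until fails.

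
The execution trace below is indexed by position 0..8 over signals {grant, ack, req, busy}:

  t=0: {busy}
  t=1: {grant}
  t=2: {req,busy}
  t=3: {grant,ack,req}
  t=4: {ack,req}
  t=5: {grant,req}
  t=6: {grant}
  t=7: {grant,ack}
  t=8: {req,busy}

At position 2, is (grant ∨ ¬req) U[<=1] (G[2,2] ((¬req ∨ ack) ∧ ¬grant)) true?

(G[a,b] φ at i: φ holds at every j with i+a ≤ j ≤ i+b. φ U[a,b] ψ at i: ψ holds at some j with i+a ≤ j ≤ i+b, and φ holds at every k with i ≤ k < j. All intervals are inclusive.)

Holds

Need some j in [2,3] with G[2,2] ((¬req ∨ ack) ∧ ¬grant), and (grant ∨ ¬req) at every k in [2,j-1].
  j=2: G[2,2] ((¬req ∨ ack) ∧ ¬grant) holds; no prefix to check → satisfied.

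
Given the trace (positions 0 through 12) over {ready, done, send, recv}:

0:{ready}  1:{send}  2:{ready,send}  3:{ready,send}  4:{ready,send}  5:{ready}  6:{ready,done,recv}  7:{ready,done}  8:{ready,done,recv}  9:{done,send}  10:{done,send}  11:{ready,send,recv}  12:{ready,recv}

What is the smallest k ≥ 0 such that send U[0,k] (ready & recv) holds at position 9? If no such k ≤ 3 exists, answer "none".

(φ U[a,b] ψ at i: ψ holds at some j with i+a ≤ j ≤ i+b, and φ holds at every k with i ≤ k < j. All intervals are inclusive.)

2

Need earliest j ≥ 9 with (ready & recv), and send at every k in [9,j-1].
  j=9: rhs fails.
  j=10: rhs fails.
  j=11: rhs holds; lhs holds on [9,10]. k = 2.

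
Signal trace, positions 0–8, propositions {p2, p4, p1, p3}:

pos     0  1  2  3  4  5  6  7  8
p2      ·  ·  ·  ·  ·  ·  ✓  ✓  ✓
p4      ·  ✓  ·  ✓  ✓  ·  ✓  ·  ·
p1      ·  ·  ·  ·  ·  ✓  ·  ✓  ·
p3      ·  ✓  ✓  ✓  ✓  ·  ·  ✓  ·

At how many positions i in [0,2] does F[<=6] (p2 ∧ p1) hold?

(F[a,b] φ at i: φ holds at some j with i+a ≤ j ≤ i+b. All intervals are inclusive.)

2

Evaluate at each i in [0,2]:
  i=0: ✗ (none in [0,6])
  i=1: ✓ (witness j=7)
  i=2: ✓ (witness j=7)
Positions where it holds: {1, 2} → 2.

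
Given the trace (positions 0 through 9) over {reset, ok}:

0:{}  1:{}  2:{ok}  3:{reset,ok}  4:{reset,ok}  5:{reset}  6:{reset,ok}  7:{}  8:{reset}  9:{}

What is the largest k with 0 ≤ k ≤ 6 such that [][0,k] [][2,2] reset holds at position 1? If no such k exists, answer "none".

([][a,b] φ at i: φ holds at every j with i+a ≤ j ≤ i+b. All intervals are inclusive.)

[][2,2] reset must hold from j=1 onward; find where it first fails.
  j=1: holds
  j=2: holds
  j=3: holds
  j=4: holds
  j=5: fails
Holds on [1,4], so largest k = 3.

3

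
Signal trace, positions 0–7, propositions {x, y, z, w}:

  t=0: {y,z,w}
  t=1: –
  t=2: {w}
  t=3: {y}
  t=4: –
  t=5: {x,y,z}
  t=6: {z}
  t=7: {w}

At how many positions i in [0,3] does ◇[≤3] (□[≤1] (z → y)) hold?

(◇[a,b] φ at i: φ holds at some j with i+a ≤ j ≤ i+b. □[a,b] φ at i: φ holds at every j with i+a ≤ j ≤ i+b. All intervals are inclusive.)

4

Evaluate at each i in [0,3]:
  i=0: ✓ (witness j=0)
  i=1: ✓ (witness j=1)
  i=2: ✓ (witness j=2)
  i=3: ✓ (witness j=3)
Positions where it holds: {0, 1, 2, 3} → 4.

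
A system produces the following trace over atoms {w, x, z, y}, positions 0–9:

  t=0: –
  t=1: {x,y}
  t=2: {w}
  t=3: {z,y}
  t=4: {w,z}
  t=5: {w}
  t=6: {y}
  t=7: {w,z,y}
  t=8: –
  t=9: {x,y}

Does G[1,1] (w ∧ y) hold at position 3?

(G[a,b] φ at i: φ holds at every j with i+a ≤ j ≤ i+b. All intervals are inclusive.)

No

Check (w ∧ y) at every j in [4,4]:
  j=4: false
Fails at j=4 → formula fails.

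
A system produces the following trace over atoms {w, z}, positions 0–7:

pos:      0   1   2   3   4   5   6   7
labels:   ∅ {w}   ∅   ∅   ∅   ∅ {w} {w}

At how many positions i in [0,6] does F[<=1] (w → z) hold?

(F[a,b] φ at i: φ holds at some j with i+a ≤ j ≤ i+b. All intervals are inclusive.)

Evaluate at each i in [0,6]:
  i=0: ✓ (witness j=0)
  i=1: ✓ (witness j=2)
  i=2: ✓ (witness j=2)
  i=3: ✓ (witness j=3)
  i=4: ✓ (witness j=4)
  i=5: ✓ (witness j=5)
  i=6: ✗ (none in [6,7])
Positions where it holds: {0, 1, 2, 3, 4, 5} → 6.

6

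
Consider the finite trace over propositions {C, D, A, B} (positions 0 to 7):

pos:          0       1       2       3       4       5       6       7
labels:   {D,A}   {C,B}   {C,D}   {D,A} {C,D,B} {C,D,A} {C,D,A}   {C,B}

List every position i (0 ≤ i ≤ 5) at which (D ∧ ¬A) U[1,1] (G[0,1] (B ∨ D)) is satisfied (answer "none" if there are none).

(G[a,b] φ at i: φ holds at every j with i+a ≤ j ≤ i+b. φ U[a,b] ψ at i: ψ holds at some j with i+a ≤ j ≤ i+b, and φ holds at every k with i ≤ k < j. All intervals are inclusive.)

2, 4

Evaluate at each i in [0,5]:
  i=0: ✗ (lhs fails at k=0 before rhs at j=1)
  i=1: ✗ (lhs fails at k=1 before rhs at j=2)
  i=2: ✓ (rhs at j=3; lhs holds on [2,2])
  i=3: ✗ (lhs fails at k=3 before rhs at j=4)
  i=4: ✓ (rhs at j=5; lhs holds on [4,4])
  i=5: ✗ (lhs fails at k=5 before rhs at j=6)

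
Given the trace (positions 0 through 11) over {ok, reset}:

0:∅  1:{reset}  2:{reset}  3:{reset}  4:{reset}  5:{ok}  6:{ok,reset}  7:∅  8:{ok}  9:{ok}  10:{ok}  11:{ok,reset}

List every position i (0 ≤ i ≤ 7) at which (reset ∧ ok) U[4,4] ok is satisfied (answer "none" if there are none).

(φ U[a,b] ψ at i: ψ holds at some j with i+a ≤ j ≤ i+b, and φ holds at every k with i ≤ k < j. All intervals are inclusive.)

Evaluate at each i in [0,7]:
  i=0: ✗ (no rhs in [4,4])
  i=1: ✗ (lhs fails at k=1 before rhs at j=5)
  i=2: ✗ (lhs fails at k=2 before rhs at j=6)
  i=3: ✗ (no rhs in [7,7])
  i=4: ✗ (lhs fails at k=4 before rhs at j=8)
  i=5: ✗ (lhs fails at k=5 before rhs at j=9)
  i=6: ✗ (lhs fails at k=7 before rhs at j=10)
  i=7: ✗ (lhs fails at k=7 before rhs at j=11)

none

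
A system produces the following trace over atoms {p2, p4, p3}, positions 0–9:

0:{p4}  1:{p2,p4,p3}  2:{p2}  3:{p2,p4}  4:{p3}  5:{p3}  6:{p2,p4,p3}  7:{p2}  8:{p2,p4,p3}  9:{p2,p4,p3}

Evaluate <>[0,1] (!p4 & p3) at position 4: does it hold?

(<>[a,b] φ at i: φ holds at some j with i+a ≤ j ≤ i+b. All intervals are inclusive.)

Check (!p4 & p3) at each j in [4,5]:
  j=4: true
  j=5: true
Found at j=4 → formula holds.

Yes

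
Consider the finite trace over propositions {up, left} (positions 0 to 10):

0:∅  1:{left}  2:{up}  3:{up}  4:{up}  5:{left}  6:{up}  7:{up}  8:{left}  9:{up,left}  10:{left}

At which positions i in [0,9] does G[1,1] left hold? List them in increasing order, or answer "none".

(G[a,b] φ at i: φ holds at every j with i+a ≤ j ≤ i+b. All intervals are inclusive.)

0, 4, 7, 8, 9

Evaluate at each i in [0,9]:
  i=0: ✓ (all of [1,1])
  i=1: ✗ (fails at j=2)
  i=2: ✗ (fails at j=3)
  i=3: ✗ (fails at j=4)
  i=4: ✓ (all of [5,5])
  i=5: ✗ (fails at j=6)
  i=6: ✗ (fails at j=7)
  i=7: ✓ (all of [8,8])
  i=8: ✓ (all of [9,9])
  i=9: ✓ (all of [10,10])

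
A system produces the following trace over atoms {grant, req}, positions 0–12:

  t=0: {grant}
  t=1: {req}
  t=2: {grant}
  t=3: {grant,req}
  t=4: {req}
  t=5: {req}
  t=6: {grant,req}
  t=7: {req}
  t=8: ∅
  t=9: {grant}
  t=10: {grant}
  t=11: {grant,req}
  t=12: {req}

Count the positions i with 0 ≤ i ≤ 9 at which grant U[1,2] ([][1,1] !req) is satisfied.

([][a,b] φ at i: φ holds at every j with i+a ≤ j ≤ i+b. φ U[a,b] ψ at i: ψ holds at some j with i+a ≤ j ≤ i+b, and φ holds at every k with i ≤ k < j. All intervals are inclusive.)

2

Evaluate at each i in [0,9]:
  i=0: ✓ (rhs at j=1; lhs holds on [0,0])
  i=1: ✗ (no rhs in [2,3])
  i=2: ✗ (no rhs in [3,4])
  i=3: ✗ (no rhs in [4,5])
  i=4: ✗ (no rhs in [5,6])
  i=5: ✗ (lhs fails at k=5 before rhs at j=7)
  i=6: ✓ (rhs at j=7; lhs holds on [6,6])
  i=7: ✗ (lhs fails at k=7 before rhs at j=8)
  i=8: ✗ (lhs fails at k=8 before rhs at j=9)
  i=9: ✗ (no rhs in [10,11])
Positions where it holds: {0, 6} → 2.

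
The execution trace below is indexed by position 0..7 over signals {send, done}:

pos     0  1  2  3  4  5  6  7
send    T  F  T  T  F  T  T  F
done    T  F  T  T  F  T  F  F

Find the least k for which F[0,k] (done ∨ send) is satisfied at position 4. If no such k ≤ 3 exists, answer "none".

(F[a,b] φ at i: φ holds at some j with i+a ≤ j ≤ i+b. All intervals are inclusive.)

1

Scan j = 4,5,… for (done ∨ send):
  j=4: fails
  j=5: holds
First hit at j=5, so smallest k = 5-4 = 1.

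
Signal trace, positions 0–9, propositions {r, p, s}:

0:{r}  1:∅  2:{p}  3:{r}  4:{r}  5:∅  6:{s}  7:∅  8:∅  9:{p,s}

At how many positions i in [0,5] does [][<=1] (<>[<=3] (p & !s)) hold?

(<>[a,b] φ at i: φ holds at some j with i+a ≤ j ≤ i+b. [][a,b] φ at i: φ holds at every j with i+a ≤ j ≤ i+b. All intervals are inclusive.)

2

Evaluate at each i in [0,5]:
  i=0: ✓ (all of [0,1])
  i=1: ✓ (all of [1,2])
  i=2: ✗ (fails at j=3)
  i=3: ✗ (fails at j=3)
  i=4: ✗ (fails at j=4)
  i=5: ✗ (fails at j=5)
Positions where it holds: {0, 1} → 2.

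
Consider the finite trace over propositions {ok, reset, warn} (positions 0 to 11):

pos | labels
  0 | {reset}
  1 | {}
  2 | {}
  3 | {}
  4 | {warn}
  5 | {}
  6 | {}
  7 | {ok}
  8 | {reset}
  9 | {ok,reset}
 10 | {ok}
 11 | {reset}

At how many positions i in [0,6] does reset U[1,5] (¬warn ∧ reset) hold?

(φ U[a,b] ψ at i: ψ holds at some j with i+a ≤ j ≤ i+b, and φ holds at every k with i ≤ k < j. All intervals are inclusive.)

Evaluate at each i in [0,6]:
  i=0: ✗ (no rhs in [1,5])
  i=1: ✗ (no rhs in [2,6])
  i=2: ✗ (no rhs in [3,7])
  i=3: ✗ (lhs fails at k=3 before rhs at j=8)
  i=4: ✗ (lhs fails at k=4 before rhs at j=8)
  i=5: ✗ (lhs fails at k=5 before rhs at j=8)
  i=6: ✗ (lhs fails at k=6 before rhs at j=8)
Positions where it holds: {} → 0.

0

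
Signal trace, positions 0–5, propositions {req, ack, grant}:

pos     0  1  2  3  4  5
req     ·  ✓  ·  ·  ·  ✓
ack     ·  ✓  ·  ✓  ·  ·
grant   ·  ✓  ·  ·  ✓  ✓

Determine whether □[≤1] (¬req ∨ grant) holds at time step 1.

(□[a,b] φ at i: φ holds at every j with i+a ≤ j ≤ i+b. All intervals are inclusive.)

Check (¬req ∨ grant) at every j in [1,2]:
  j=1: true
  j=2: true
All positions satisfy it → formula holds.

Yes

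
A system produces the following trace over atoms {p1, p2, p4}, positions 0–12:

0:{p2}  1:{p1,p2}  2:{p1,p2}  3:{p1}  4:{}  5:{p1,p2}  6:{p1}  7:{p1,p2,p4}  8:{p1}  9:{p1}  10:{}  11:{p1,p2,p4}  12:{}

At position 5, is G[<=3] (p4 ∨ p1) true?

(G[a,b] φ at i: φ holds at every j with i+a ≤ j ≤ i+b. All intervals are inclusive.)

Yes

Check (p4 ∨ p1) at every j in [5,8]:
  j=5: true
  j=6: true
  j=7: true
  j=8: true
All positions satisfy it → formula holds.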